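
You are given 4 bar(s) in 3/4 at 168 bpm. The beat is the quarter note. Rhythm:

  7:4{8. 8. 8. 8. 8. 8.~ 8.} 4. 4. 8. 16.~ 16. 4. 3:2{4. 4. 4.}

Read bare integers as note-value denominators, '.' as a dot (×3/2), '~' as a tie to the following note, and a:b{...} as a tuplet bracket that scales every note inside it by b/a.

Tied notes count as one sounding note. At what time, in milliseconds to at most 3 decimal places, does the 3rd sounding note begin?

1. 0.0ms @ 0 + 153.061ms (3/7)
2. 153.061ms @ 3/7 + 153.061ms (3/7)
3. 306.122ms @ 6/7 + 153.061ms (3/7)
4. 459.184ms @ 9/7 + 153.061ms (3/7)
5. 612.245ms @ 12/7 + 153.061ms (3/7)
6. 765.306ms @ 15/7 + 306.122ms (6/7)
7. 1071.429ms @ 3 + 535.714ms (3/2)
8. 1607.143ms @ 9/2 + 535.714ms (3/2)
9. 2142.857ms @ 6 + 267.857ms (3/4)
10. 2410.714ms @ 27/4 + 267.857ms (3/4)
11. 2678.571ms @ 15/2 + 535.714ms (3/2)
12. 3214.286ms @ 9 + 357.143ms (1)
13. 3571.429ms @ 10 + 357.143ms (1)
14. 3928.571ms @ 11 + 357.143ms (1)

note 3 onset = 6/7b = 306.122ms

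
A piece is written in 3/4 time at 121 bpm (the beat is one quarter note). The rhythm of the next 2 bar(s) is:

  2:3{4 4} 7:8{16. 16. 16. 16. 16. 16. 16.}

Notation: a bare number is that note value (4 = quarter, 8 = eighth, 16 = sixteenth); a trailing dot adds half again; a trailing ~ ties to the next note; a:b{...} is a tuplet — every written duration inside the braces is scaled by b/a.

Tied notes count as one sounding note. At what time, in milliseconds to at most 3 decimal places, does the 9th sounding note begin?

note 9 onset = 39/7b = 2762.692ms

1. 0.0ms @ 0 + 743.802ms (3/2)
2. 743.802ms @ 3/2 + 743.802ms (3/2)
3. 1487.603ms @ 3 + 212.515ms (3/7)
4. 1700.118ms @ 24/7 + 212.515ms (3/7)
5. 1912.633ms @ 27/7 + 212.515ms (3/7)
6. 2125.148ms @ 30/7 + 212.515ms (3/7)
7. 2337.662ms @ 33/7 + 212.515ms (3/7)
8. 2550.177ms @ 36/7 + 212.515ms (3/7)
9. 2762.692ms @ 39/7 + 212.515ms (3/7)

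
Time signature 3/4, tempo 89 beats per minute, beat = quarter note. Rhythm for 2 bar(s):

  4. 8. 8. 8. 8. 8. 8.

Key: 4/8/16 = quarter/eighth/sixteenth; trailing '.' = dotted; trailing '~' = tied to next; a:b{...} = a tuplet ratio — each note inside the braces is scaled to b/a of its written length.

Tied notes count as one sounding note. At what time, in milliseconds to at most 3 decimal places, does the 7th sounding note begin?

note 7 onset = 21/4b = 3539.326ms

1. 0.0ms @ 0 + 1011.236ms (3/2)
2. 1011.236ms @ 3/2 + 505.618ms (3/4)
3. 1516.854ms @ 9/4 + 505.618ms (3/4)
4. 2022.472ms @ 3 + 505.618ms (3/4)
5. 2528.09ms @ 15/4 + 505.618ms (3/4)
6. 3033.708ms @ 9/2 + 505.618ms (3/4)
7. 3539.326ms @ 21/4 + 505.618ms (3/4)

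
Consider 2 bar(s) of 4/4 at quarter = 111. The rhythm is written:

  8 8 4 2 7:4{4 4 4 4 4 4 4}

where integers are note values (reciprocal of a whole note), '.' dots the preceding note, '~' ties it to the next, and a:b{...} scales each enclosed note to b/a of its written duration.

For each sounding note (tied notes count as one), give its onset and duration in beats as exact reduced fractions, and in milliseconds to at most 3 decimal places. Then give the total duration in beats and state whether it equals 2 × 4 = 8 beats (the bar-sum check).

1) 0.0ms=0b +270.27ms=1/2b
2) 270.27ms=1/2b +270.27ms=1/2b
3) 540.541ms=1b +540.541ms=1b
4) 1081.081ms=2b +1081.081ms=2b
5) 2162.162ms=4b +308.88ms=4/7b
6) 2471.042ms=32/7b +308.88ms=4/7b
7) 2779.923ms=36/7b +308.88ms=4/7b
8) 3088.803ms=40/7b +308.88ms=4/7b
9) 3397.683ms=44/7b +308.88ms=4/7b
10) 3706.564ms=48/7b +308.88ms=4/7b
11) 4015.444ms=52/7b +308.88ms=4/7b
Σ=8b of 8 (111bpm 4/4) — PASS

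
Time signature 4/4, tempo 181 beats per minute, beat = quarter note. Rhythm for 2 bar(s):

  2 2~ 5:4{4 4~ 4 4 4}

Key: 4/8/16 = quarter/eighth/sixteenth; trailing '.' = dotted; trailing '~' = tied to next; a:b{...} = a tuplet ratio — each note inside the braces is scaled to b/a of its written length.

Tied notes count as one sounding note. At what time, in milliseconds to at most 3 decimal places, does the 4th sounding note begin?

1. 0.0ms @ 0 + 662.983ms (2)
2. 662.983ms @ 2 + 928.177ms (14/5)
3. 1591.16ms @ 24/5 + 530.387ms (8/5)
4. 2121.547ms @ 32/5 + 265.193ms (4/5)
5. 2386.74ms @ 36/5 + 265.193ms (4/5)

note 4 onset = 32/5b = 2121.547ms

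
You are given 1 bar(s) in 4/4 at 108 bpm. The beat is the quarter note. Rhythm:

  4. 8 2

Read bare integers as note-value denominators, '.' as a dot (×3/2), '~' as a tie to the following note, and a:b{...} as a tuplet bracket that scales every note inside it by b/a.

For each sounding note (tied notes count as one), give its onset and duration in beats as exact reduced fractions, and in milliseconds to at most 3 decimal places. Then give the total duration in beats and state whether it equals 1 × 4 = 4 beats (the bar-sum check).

1) 0.0ms=0b +833.333ms=3/2b
2) 833.333ms=3/2b +277.778ms=1/2b
3) 1111.111ms=2b +1111.111ms=2b
Σ=4b of 4 (108bpm 4/4) — PASS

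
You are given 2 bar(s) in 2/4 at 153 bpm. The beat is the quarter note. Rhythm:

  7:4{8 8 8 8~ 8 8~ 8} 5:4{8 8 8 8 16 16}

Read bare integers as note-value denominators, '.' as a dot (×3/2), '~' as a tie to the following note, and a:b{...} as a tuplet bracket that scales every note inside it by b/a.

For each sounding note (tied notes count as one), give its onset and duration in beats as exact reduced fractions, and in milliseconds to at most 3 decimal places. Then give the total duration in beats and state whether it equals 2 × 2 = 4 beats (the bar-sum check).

1) 0.0ms=0b +112.045ms=2/7b
2) 112.045ms=2/7b +112.045ms=2/7b
3) 224.09ms=4/7b +112.045ms=2/7b
4) 336.134ms=6/7b +224.09ms=4/7b
5) 560.224ms=10/7b +224.09ms=4/7b
6) 784.314ms=2b +156.863ms=2/5b
7) 941.176ms=12/5b +156.863ms=2/5b
8) 1098.039ms=14/5b +156.863ms=2/5b
9) 1254.902ms=16/5b +156.863ms=2/5b
10) 1411.765ms=18/5b +78.431ms=1/5b
11) 1490.196ms=19/5b +78.431ms=1/5b
Σ=4b of 4 (153bpm 2/4) — PASS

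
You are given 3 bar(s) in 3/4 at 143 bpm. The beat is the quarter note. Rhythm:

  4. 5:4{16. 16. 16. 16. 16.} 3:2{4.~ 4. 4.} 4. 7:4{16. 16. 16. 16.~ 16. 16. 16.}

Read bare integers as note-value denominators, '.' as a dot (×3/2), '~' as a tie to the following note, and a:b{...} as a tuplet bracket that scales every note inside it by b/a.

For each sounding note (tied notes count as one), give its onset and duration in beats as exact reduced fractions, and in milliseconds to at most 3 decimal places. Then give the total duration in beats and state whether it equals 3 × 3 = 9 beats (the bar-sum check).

1) 0.0ms=0b +629.371ms=3/2b
2) 629.371ms=3/2b +125.874ms=3/10b
3) 755.245ms=9/5b +125.874ms=3/10b
4) 881.119ms=21/10b +125.874ms=3/10b
5) 1006.993ms=12/5b +125.874ms=3/10b
6) 1132.867ms=27/10b +125.874ms=3/10b
7) 1258.741ms=3b +839.161ms=2b
8) 2097.902ms=5b +419.58ms=1b
9) 2517.483ms=6b +629.371ms=3/2b
10) 3146.853ms=15/2b +89.91ms=3/14b
11) 3236.763ms=54/7b +89.91ms=3/14b
12) 3326.673ms=111/14b +89.91ms=3/14b
13) 3416.583ms=57/7b +179.82ms=3/7b
14) 3596.404ms=60/7b +89.91ms=3/14b
15) 3686.314ms=123/14b +89.91ms=3/14b
Σ=9b of 9 (143bpm 3/4) — PASS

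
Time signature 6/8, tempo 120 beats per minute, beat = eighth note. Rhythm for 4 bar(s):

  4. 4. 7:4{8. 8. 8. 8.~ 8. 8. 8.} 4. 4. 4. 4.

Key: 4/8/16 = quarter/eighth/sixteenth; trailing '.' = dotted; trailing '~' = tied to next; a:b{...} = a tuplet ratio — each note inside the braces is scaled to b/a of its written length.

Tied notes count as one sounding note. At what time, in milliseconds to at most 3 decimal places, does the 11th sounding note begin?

1. 0.0ms @ 0 + 1500.0ms (3)
2. 1500.0ms @ 3 + 1500.0ms (3)
3. 3000.0ms @ 6 + 428.571ms (6/7)
4. 3428.571ms @ 48/7 + 428.571ms (6/7)
5. 3857.143ms @ 54/7 + 428.571ms (6/7)
6. 4285.714ms @ 60/7 + 857.143ms (12/7)
7. 5142.857ms @ 72/7 + 428.571ms (6/7)
8. 5571.429ms @ 78/7 + 428.571ms (6/7)
9. 6000.0ms @ 12 + 1500.0ms (3)
10. 7500.0ms @ 15 + 1500.0ms (3)
11. 9000.0ms @ 18 + 1500.0ms (3)
12. 10500.0ms @ 21 + 1500.0ms (3)

note 11 onset = 18b = 9000.0ms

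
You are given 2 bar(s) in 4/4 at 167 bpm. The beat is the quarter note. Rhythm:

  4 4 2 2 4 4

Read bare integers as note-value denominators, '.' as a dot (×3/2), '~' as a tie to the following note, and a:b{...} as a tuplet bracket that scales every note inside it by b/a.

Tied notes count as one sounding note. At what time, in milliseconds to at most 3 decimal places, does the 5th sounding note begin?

note 5 onset = 6b = 2155.689ms

1. 0.0ms @ 0 + 359.281ms (1)
2. 359.281ms @ 1 + 359.281ms (1)
3. 718.563ms @ 2 + 718.563ms (2)
4. 1437.126ms @ 4 + 718.563ms (2)
5. 2155.689ms @ 6 + 359.281ms (1)
6. 2514.97ms @ 7 + 359.281ms (1)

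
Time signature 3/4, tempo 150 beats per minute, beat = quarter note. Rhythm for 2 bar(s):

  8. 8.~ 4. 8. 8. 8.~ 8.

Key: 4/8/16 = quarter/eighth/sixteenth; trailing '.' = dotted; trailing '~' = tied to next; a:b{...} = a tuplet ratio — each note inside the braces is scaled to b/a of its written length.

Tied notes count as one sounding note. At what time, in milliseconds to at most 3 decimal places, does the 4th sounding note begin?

1. 0.0ms @ 0 + 300.0ms (3/4)
2. 300.0ms @ 3/4 + 900.0ms (9/4)
3. 1200.0ms @ 3 + 300.0ms (3/4)
4. 1500.0ms @ 15/4 + 300.0ms (3/4)
5. 1800.0ms @ 9/2 + 600.0ms (3/2)

note 4 onset = 15/4b = 1500.0ms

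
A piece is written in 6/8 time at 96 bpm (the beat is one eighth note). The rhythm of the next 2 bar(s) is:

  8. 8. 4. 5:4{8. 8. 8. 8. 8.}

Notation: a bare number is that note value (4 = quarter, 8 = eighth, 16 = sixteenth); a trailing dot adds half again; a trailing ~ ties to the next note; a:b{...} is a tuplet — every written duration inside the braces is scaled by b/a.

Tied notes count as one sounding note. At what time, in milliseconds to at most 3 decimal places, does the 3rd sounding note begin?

note 3 onset = 3b = 1875.0ms

1. 0.0ms @ 0 + 937.5ms (3/2)
2. 937.5ms @ 3/2 + 937.5ms (3/2)
3. 1875.0ms @ 3 + 1875.0ms (3)
4. 3750.0ms @ 6 + 750.0ms (6/5)
5. 4500.0ms @ 36/5 + 750.0ms (6/5)
6. 5250.0ms @ 42/5 + 750.0ms (6/5)
7. 6000.0ms @ 48/5 + 750.0ms (6/5)
8. 6750.0ms @ 54/5 + 750.0ms (6/5)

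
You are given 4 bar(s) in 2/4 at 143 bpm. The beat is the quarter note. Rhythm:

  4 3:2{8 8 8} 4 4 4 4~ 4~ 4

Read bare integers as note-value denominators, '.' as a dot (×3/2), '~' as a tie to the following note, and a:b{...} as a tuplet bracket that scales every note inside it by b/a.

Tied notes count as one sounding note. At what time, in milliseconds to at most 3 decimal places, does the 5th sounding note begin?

note 5 onset = 2b = 839.161ms

1. 0.0ms @ 0 + 419.58ms (1)
2. 419.58ms @ 1 + 139.86ms (1/3)
3. 559.441ms @ 4/3 + 139.86ms (1/3)
4. 699.301ms @ 5/3 + 139.86ms (1/3)
5. 839.161ms @ 2 + 419.58ms (1)
6. 1258.741ms @ 3 + 419.58ms (1)
7. 1678.322ms @ 4 + 419.58ms (1)
8. 2097.902ms @ 5 + 1258.741ms (3)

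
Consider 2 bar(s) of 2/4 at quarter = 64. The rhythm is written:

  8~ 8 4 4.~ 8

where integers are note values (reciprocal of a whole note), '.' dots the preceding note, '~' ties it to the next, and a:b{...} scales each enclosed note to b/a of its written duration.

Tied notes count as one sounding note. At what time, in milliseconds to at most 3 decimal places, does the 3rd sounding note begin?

note 3 onset = 2b = 1875.0ms

1. 0.0ms @ 0 + 937.5ms (1)
2. 937.5ms @ 1 + 937.5ms (1)
3. 1875.0ms @ 2 + 1875.0ms (2)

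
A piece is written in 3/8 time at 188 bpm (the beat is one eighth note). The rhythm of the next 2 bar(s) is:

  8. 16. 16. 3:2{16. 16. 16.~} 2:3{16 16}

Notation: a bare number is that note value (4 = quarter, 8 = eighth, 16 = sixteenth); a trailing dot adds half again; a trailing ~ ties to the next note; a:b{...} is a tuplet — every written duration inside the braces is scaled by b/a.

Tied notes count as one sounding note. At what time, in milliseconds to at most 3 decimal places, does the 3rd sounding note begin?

note 3 onset = 9/4b = 718.085ms

1. 0.0ms @ 0 + 478.723ms (3/2)
2. 478.723ms @ 3/2 + 239.362ms (3/4)
3. 718.085ms @ 9/4 + 239.362ms (3/4)
4. 957.447ms @ 3 + 159.574ms (1/2)
5. 1117.021ms @ 7/2 + 159.574ms (1/2)
6. 1276.596ms @ 4 + 398.936ms (5/4)
7. 1675.532ms @ 21/4 + 239.362ms (3/4)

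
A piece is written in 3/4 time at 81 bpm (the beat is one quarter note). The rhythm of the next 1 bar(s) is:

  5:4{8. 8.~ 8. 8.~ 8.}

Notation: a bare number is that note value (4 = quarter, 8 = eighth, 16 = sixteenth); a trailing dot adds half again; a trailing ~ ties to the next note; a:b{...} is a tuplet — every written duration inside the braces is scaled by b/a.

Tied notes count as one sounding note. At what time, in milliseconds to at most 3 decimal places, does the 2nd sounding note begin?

note 2 onset = 3/5b = 444.444ms

1. 0.0ms @ 0 + 444.444ms (3/5)
2. 444.444ms @ 3/5 + 888.889ms (6/5)
3. 1333.333ms @ 9/5 + 888.889ms (6/5)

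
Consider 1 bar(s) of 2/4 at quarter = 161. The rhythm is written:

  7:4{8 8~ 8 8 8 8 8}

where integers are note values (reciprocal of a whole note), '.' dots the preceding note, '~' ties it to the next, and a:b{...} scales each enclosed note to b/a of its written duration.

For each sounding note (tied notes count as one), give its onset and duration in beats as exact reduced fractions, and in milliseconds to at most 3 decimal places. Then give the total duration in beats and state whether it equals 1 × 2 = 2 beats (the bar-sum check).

1) 0.0ms=0b +106.477ms=2/7b
2) 106.477ms=2/7b +212.955ms=4/7b
3) 319.432ms=6/7b +106.477ms=2/7b
4) 425.909ms=8/7b +106.477ms=2/7b
5) 532.387ms=10/7b +106.477ms=2/7b
6) 638.864ms=12/7b +106.477ms=2/7b
Σ=2b of 2 (161bpm 2/4) — PASS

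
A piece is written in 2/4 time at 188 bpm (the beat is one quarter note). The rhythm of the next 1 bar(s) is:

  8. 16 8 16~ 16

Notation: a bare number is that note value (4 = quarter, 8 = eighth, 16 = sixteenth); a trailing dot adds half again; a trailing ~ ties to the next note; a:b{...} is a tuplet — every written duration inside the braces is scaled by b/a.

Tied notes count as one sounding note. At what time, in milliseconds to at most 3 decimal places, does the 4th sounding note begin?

1. 0.0ms @ 0 + 239.362ms (3/4)
2. 239.362ms @ 3/4 + 79.787ms (1/4)
3. 319.149ms @ 1 + 159.574ms (1/2)
4. 478.723ms @ 3/2 + 159.574ms (1/2)

note 4 onset = 3/2b = 478.723ms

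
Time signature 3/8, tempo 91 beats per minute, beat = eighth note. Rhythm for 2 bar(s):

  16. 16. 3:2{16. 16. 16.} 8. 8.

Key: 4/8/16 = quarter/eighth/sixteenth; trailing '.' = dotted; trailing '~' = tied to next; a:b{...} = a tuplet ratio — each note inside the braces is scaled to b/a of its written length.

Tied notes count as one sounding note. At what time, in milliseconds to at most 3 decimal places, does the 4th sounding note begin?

note 4 onset = 2b = 1318.681ms

1. 0.0ms @ 0 + 494.505ms (3/4)
2. 494.505ms @ 3/4 + 494.505ms (3/4)
3. 989.011ms @ 3/2 + 329.67ms (1/2)
4. 1318.681ms @ 2 + 329.67ms (1/2)
5. 1648.352ms @ 5/2 + 329.67ms (1/2)
6. 1978.022ms @ 3 + 989.011ms (3/2)
7. 2967.033ms @ 9/2 + 989.011ms (3/2)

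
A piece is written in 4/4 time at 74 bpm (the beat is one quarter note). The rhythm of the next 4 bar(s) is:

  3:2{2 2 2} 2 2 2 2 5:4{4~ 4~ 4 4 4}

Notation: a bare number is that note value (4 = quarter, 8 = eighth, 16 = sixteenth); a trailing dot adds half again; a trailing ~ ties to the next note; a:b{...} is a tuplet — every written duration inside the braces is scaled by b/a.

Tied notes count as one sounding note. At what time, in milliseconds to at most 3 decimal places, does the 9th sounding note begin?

note 9 onset = 72/5b = 11675.676ms

1. 0.0ms @ 0 + 1081.081ms (4/3)
2. 1081.081ms @ 4/3 + 1081.081ms (4/3)
3. 2162.162ms @ 8/3 + 1081.081ms (4/3)
4. 3243.243ms @ 4 + 1621.622ms (2)
5. 4864.865ms @ 6 + 1621.622ms (2)
6. 6486.486ms @ 8 + 1621.622ms (2)
7. 8108.108ms @ 10 + 1621.622ms (2)
8. 9729.73ms @ 12 + 1945.946ms (12/5)
9. 11675.676ms @ 72/5 + 648.649ms (4/5)
10. 12324.324ms @ 76/5 + 648.649ms (4/5)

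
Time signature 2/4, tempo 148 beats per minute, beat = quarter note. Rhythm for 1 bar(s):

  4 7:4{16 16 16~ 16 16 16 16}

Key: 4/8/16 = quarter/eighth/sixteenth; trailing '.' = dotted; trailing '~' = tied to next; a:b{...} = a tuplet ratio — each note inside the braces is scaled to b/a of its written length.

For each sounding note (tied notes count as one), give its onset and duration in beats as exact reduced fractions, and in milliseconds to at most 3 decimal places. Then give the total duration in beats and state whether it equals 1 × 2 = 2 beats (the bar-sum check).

1) 0.0ms=0b +405.405ms=1b
2) 405.405ms=1b +57.915ms=1/7b
3) 463.32ms=8/7b +57.915ms=1/7b
4) 521.236ms=9/7b +115.83ms=2/7b
5) 637.066ms=11/7b +57.915ms=1/7b
6) 694.981ms=12/7b +57.915ms=1/7b
7) 752.896ms=13/7b +57.915ms=1/7b
Σ=2b of 2 (148bpm 2/4) — PASS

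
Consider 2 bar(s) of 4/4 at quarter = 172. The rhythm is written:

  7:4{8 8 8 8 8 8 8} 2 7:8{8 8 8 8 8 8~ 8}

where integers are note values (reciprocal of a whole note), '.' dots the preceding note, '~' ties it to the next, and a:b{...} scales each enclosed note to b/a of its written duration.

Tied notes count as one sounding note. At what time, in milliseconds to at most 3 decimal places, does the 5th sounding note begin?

note 5 onset = 8/7b = 398.671ms

1. 0.0ms @ 0 + 99.668ms (2/7)
2. 99.668ms @ 2/7 + 99.668ms (2/7)
3. 199.336ms @ 4/7 + 99.668ms (2/7)
4. 299.003ms @ 6/7 + 99.668ms (2/7)
5. 398.671ms @ 8/7 + 99.668ms (2/7)
6. 498.339ms @ 10/7 + 99.668ms (2/7)
7. 598.007ms @ 12/7 + 99.668ms (2/7)
8. 697.674ms @ 2 + 697.674ms (2)
9. 1395.349ms @ 4 + 199.336ms (4/7)
10. 1594.684ms @ 32/7 + 199.336ms (4/7)
11. 1794.02ms @ 36/7 + 199.336ms (4/7)
12. 1993.355ms @ 40/7 + 199.336ms (4/7)
13. 2192.691ms @ 44/7 + 199.336ms (4/7)
14. 2392.027ms @ 48/7 + 398.671ms (8/7)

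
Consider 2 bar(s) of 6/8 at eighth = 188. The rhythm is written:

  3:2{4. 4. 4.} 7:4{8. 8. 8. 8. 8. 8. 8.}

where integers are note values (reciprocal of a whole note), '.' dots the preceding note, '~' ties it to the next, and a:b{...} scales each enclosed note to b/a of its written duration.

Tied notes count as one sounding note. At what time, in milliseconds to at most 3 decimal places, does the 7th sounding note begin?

1. 0.0ms @ 0 + 638.298ms (2)
2. 638.298ms @ 2 + 638.298ms (2)
3. 1276.596ms @ 4 + 638.298ms (2)
4. 1914.894ms @ 6 + 273.556ms (6/7)
5. 2188.45ms @ 48/7 + 273.556ms (6/7)
6. 2462.006ms @ 54/7 + 273.556ms (6/7)
7. 2735.562ms @ 60/7 + 273.556ms (6/7)
8. 3009.119ms @ 66/7 + 273.556ms (6/7)
9. 3282.675ms @ 72/7 + 273.556ms (6/7)
10. 3556.231ms @ 78/7 + 273.556ms (6/7)

note 7 onset = 60/7b = 2735.562ms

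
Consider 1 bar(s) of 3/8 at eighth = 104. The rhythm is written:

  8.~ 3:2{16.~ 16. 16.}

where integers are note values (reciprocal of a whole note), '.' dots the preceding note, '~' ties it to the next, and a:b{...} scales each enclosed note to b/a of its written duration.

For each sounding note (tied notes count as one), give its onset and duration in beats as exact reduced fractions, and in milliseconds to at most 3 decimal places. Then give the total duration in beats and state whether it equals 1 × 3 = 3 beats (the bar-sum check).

1) 0.0ms=0b +1442.308ms=5/2b
2) 1442.308ms=5/2b +288.462ms=1/2b
Σ=3b of 3 (104bpm 3/8) — PASS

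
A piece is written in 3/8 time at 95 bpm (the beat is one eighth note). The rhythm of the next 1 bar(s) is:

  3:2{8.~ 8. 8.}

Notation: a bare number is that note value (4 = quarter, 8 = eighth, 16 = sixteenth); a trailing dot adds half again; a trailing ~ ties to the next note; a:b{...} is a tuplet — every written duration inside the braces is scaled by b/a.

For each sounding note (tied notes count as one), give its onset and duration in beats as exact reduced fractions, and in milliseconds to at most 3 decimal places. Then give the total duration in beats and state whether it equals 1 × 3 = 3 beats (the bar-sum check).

1) 0.0ms=0b +1263.158ms=2b
2) 1263.158ms=2b +631.579ms=1b
Σ=3b of 3 (95bpm 3/8) — PASS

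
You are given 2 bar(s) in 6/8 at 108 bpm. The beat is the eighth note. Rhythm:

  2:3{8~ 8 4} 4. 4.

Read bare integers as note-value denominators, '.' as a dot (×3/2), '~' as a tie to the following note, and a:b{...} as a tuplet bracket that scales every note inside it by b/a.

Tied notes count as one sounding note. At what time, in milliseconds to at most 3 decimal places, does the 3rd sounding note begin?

note 3 onset = 6b = 3333.333ms

1. 0.0ms @ 0 + 1666.667ms (3)
2. 1666.667ms @ 3 + 1666.667ms (3)
3. 3333.333ms @ 6 + 1666.667ms (3)
4. 5000.0ms @ 9 + 1666.667ms (3)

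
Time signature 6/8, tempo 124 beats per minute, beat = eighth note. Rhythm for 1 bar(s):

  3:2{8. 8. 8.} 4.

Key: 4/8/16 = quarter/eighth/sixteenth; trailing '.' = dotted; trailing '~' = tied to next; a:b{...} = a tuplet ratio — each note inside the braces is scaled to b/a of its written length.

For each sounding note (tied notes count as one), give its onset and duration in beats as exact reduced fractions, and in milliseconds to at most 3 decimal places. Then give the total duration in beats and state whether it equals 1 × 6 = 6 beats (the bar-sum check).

1) 0.0ms=0b +483.871ms=1b
2) 483.871ms=1b +483.871ms=1b
3) 967.742ms=2b +483.871ms=1b
4) 1451.613ms=3b +1451.613ms=3b
Σ=6b of 6 (124bpm 6/8) — PASS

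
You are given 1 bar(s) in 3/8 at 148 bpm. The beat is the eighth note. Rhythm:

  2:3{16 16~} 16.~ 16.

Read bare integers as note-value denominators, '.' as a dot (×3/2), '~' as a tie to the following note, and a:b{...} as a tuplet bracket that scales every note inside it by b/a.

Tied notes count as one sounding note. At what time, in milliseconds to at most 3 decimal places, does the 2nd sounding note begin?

1. 0.0ms @ 0 + 304.054ms (3/4)
2. 304.054ms @ 3/4 + 912.162ms (9/4)

note 2 onset = 3/4b = 304.054ms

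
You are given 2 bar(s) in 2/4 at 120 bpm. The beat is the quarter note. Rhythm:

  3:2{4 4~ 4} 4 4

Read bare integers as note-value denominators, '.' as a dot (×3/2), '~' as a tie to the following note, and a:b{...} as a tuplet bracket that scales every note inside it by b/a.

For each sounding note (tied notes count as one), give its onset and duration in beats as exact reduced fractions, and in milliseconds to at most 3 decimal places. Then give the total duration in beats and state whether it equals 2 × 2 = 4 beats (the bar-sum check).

1) 0.0ms=0b +333.333ms=2/3b
2) 333.333ms=2/3b +666.667ms=4/3b
3) 1000.0ms=2b +500.0ms=1b
4) 1500.0ms=3b +500.0ms=1b
Σ=4b of 4 (120bpm 2/4) — PASS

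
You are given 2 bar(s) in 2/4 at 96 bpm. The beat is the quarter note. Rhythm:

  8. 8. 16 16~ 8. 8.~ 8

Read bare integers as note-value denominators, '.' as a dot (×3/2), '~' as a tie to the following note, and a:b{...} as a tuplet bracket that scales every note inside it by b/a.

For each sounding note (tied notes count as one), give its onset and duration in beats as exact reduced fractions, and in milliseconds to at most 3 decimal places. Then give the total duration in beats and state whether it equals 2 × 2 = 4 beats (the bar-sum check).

1) 0.0ms=0b +468.75ms=3/4b
2) 468.75ms=3/4b +468.75ms=3/4b
3) 937.5ms=3/2b +156.25ms=1/4b
4) 1093.75ms=7/4b +625.0ms=1b
5) 1718.75ms=11/4b +781.25ms=5/4b
Σ=4b of 4 (96bpm 2/4) — PASS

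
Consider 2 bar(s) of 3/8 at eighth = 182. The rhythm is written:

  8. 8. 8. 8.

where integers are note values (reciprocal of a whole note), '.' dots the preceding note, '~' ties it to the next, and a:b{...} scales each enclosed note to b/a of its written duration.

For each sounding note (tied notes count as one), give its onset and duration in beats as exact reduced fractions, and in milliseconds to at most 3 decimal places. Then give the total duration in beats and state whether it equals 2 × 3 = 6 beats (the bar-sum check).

1) 0.0ms=0b +494.505ms=3/2b
2) 494.505ms=3/2b +494.505ms=3/2b
3) 989.011ms=3b +494.505ms=3/2b
4) 1483.516ms=9/2b +494.505ms=3/2b
Σ=6b of 6 (182bpm 3/8) — PASS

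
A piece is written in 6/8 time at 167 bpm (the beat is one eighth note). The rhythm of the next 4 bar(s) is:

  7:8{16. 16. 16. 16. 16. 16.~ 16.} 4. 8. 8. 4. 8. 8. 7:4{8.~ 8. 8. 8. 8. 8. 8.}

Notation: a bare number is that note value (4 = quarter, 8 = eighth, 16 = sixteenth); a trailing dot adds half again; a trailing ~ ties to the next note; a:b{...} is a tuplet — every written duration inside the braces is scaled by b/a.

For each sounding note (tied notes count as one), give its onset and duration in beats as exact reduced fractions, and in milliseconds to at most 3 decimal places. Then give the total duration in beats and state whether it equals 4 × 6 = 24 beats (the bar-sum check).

1) 0.0ms=0b +307.956ms=6/7b
2) 307.956ms=6/7b +307.956ms=6/7b
3) 615.911ms=12/7b +307.956ms=6/7b
4) 923.867ms=18/7b +307.956ms=6/7b
5) 1231.822ms=24/7b +307.956ms=6/7b
6) 1539.778ms=30/7b +615.911ms=12/7b
7) 2155.689ms=6b +1077.844ms=3b
8) 3233.533ms=9b +538.922ms=3/2b
9) 3772.455ms=21/2b +538.922ms=3/2b
10) 4311.377ms=12b +1077.844ms=3b
11) 5389.222ms=15b +538.922ms=3/2b
12) 5928.144ms=33/2b +538.922ms=3/2b
13) 6467.066ms=18b +615.911ms=12/7b
14) 7082.977ms=138/7b +307.956ms=6/7b
15) 7390.932ms=144/7b +307.956ms=6/7b
16) 7698.888ms=150/7b +307.956ms=6/7b
17) 8006.843ms=156/7b +307.956ms=6/7b
18) 8314.799ms=162/7b +307.956ms=6/7b
Σ=24b of 24 (167bpm 6/8) — PASS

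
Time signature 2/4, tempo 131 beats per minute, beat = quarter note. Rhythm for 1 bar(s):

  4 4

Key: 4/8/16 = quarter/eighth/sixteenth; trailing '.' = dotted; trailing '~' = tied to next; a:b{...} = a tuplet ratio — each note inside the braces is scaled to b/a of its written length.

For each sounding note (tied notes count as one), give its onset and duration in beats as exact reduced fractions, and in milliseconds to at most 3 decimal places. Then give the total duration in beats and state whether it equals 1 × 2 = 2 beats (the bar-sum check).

1) 0.0ms=0b +458.015ms=1b
2) 458.015ms=1b +458.015ms=1b
Σ=2b of 2 (131bpm 2/4) — PASS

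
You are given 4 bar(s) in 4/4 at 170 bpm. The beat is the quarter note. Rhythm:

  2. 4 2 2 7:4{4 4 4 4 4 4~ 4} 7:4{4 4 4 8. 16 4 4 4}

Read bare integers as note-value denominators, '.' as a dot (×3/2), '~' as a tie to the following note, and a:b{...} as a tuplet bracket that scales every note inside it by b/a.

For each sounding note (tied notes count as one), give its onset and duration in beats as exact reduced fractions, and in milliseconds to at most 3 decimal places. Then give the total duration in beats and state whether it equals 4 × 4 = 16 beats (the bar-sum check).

1) 0.0ms=0b +1058.824ms=3b
2) 1058.824ms=3b +352.941ms=1b
3) 1411.765ms=4b +705.882ms=2b
4) 2117.647ms=6b +705.882ms=2b
5) 2823.529ms=8b +201.681ms=4/7b
6) 3025.21ms=60/7b +201.681ms=4/7b
7) 3226.891ms=64/7b +201.681ms=4/7b
8) 3428.571ms=68/7b +201.681ms=4/7b
9) 3630.252ms=72/7b +201.681ms=4/7b
10) 3831.933ms=76/7b +403.361ms=8/7b
11) 4235.294ms=12b +201.681ms=4/7b
12) 4436.975ms=88/7b +201.681ms=4/7b
13) 4638.655ms=92/7b +201.681ms=4/7b
14) 4840.336ms=96/7b +151.261ms=3/7b
15) 4991.597ms=99/7b +50.42ms=1/7b
16) 5042.017ms=100/7b +201.681ms=4/7b
17) 5243.697ms=104/7b +201.681ms=4/7b
18) 5445.378ms=108/7b +201.681ms=4/7b
Σ=16b of 16 (170bpm 4/4) — PASS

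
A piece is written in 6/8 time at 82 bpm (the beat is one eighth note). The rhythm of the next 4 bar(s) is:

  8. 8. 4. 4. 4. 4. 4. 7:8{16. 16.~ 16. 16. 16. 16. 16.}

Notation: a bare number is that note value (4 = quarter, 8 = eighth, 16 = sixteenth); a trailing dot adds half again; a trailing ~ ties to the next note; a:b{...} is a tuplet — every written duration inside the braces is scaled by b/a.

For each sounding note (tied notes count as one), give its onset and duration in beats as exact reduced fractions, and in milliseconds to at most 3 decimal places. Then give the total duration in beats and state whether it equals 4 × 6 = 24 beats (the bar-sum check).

1) 0.0ms=0b +1097.561ms=3/2b
2) 1097.561ms=3/2b +1097.561ms=3/2b
3) 2195.122ms=3b +2195.122ms=3b
4) 4390.244ms=6b +2195.122ms=3b
5) 6585.366ms=9b +2195.122ms=3b
6) 8780.488ms=12b +2195.122ms=3b
7) 10975.61ms=15b +2195.122ms=3b
8) 13170.732ms=18b +627.178ms=6/7b
9) 13797.909ms=132/7b +1254.355ms=12/7b
10) 15052.265ms=144/7b +627.178ms=6/7b
11) 15679.443ms=150/7b +627.178ms=6/7b
12) 16306.62ms=156/7b +627.178ms=6/7b
13) 16933.798ms=162/7b +627.178ms=6/7b
Σ=24b of 24 (82bpm 6/8) — PASS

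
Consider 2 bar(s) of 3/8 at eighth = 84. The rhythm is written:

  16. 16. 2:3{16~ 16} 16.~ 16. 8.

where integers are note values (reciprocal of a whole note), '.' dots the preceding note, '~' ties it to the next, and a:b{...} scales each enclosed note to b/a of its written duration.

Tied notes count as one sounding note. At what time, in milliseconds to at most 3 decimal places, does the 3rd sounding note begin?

1. 0.0ms @ 0 + 535.714ms (3/4)
2. 535.714ms @ 3/4 + 535.714ms (3/4)
3. 1071.429ms @ 3/2 + 1071.429ms (3/2)
4. 2142.857ms @ 3 + 1071.429ms (3/2)
5. 3214.286ms @ 9/2 + 1071.429ms (3/2)

note 3 onset = 3/2b = 1071.429ms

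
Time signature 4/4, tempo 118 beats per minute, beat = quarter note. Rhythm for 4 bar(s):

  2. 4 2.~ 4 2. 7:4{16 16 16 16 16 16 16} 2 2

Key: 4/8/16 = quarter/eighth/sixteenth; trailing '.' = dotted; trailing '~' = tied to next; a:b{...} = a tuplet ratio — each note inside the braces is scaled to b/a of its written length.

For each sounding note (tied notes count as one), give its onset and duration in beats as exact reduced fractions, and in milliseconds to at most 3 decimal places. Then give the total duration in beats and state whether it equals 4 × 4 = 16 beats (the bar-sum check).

1) 0.0ms=0b +1525.424ms=3b
2) 1525.424ms=3b +508.475ms=1b
3) 2033.898ms=4b +2033.898ms=4b
4) 4067.797ms=8b +1525.424ms=3b
5) 5593.22ms=11b +72.639ms=1/7b
6) 5665.86ms=78/7b +72.639ms=1/7b
7) 5738.499ms=79/7b +72.639ms=1/7b
8) 5811.138ms=80/7b +72.639ms=1/7b
9) 5883.777ms=81/7b +72.639ms=1/7b
10) 5956.416ms=82/7b +72.639ms=1/7b
11) 6029.056ms=83/7b +72.639ms=1/7b
12) 6101.695ms=12b +1016.949ms=2b
13) 7118.644ms=14b +1016.949ms=2b
Σ=16b of 16 (118bpm 4/4) — PASS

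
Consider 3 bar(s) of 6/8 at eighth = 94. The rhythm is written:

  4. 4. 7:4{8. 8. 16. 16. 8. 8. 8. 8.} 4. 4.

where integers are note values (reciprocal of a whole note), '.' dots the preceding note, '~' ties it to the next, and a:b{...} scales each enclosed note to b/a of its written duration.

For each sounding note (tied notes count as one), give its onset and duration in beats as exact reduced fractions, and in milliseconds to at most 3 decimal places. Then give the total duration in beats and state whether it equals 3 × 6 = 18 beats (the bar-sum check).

1) 0.0ms=0b +1914.894ms=3b
2) 1914.894ms=3b +1914.894ms=3b
3) 3829.787ms=6b +547.112ms=6/7b
4) 4376.9ms=48/7b +547.112ms=6/7b
5) 4924.012ms=54/7b +273.556ms=3/7b
6) 5197.568ms=57/7b +273.556ms=3/7b
7) 5471.125ms=60/7b +547.112ms=6/7b
8) 6018.237ms=66/7b +547.112ms=6/7b
9) 6565.35ms=72/7b +547.112ms=6/7b
10) 7112.462ms=78/7b +547.112ms=6/7b
11) 7659.574ms=12b +1914.894ms=3b
12) 9574.468ms=15b +1914.894ms=3b
Σ=18b of 18 (94bpm 6/8) — PASS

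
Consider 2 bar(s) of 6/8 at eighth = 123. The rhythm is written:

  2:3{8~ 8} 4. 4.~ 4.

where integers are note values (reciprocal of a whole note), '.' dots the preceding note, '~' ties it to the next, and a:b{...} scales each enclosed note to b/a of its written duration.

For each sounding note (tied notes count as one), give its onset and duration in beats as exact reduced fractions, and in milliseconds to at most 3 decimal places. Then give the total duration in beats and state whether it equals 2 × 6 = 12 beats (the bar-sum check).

1) 0.0ms=0b +1463.415ms=3b
2) 1463.415ms=3b +1463.415ms=3b
3) 2926.829ms=6b +2926.829ms=6b
Σ=12b of 12 (123bpm 6/8) — PASS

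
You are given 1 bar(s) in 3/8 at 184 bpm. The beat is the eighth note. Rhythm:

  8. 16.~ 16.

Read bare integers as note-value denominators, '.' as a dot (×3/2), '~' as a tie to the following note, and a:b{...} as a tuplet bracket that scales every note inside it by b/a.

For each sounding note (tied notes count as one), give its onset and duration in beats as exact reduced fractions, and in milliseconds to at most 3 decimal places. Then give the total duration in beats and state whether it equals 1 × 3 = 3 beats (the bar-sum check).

1) 0.0ms=0b +489.13ms=3/2b
2) 489.13ms=3/2b +489.13ms=3/2b
Σ=3b of 3 (184bpm 3/8) — PASS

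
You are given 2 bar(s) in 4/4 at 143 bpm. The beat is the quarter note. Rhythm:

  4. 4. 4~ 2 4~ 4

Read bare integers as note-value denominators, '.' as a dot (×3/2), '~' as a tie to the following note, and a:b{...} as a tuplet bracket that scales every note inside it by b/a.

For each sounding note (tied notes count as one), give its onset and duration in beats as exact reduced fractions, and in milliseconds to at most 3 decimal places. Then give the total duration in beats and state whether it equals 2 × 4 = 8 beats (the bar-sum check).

1) 0.0ms=0b +629.371ms=3/2b
2) 629.371ms=3/2b +629.371ms=3/2b
3) 1258.741ms=3b +1258.741ms=3b
4) 2517.483ms=6b +839.161ms=2b
Σ=8b of 8 (143bpm 4/4) — PASS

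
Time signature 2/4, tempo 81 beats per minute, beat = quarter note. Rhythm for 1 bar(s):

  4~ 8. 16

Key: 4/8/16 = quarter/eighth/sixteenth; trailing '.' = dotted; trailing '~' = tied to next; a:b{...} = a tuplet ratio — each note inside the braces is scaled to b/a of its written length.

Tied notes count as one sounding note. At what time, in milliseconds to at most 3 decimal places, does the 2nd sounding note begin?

1. 0.0ms @ 0 + 1296.296ms (7/4)
2. 1296.296ms @ 7/4 + 185.185ms (1/4)

note 2 onset = 7/4b = 1296.296ms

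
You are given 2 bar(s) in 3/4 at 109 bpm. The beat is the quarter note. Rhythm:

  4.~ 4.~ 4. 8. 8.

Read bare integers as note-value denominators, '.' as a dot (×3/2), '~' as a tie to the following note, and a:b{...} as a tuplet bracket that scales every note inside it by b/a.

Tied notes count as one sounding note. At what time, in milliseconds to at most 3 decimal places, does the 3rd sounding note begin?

note 3 onset = 21/4b = 2889.908ms

1. 0.0ms @ 0 + 2477.064ms (9/2)
2. 2477.064ms @ 9/2 + 412.844ms (3/4)
3. 2889.908ms @ 21/4 + 412.844ms (3/4)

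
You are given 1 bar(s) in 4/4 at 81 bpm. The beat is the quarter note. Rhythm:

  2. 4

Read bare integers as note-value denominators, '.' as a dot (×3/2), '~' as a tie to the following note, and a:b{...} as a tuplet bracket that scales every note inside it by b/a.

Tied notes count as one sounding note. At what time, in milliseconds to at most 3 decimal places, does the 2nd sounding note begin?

1. 0.0ms @ 0 + 2222.222ms (3)
2. 2222.222ms @ 3 + 740.741ms (1)

note 2 onset = 3b = 2222.222ms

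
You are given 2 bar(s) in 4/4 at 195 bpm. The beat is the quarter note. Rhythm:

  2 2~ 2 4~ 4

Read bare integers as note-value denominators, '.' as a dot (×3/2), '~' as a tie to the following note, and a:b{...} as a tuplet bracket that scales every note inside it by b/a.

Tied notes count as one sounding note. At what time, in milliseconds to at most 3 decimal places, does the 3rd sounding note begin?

1. 0.0ms @ 0 + 615.385ms (2)
2. 615.385ms @ 2 + 1230.769ms (4)
3. 1846.154ms @ 6 + 615.385ms (2)

note 3 onset = 6b = 1846.154ms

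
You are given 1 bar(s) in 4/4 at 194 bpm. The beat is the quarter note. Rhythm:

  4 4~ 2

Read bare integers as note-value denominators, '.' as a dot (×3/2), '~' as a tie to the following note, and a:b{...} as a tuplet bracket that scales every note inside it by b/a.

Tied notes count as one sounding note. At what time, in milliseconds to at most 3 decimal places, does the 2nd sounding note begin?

1. 0.0ms @ 0 + 309.278ms (1)
2. 309.278ms @ 1 + 927.835ms (3)

note 2 onset = 1b = 309.278ms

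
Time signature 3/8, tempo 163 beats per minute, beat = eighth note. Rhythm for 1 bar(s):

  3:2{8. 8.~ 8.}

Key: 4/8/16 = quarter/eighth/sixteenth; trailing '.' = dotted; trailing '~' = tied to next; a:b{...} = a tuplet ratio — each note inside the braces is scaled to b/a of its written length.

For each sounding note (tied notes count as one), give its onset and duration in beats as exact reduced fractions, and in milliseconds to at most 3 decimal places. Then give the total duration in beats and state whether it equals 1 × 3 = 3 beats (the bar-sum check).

1) 0.0ms=0b +368.098ms=1b
2) 368.098ms=1b +736.196ms=2b
Σ=3b of 3 (163bpm 3/8) — PASS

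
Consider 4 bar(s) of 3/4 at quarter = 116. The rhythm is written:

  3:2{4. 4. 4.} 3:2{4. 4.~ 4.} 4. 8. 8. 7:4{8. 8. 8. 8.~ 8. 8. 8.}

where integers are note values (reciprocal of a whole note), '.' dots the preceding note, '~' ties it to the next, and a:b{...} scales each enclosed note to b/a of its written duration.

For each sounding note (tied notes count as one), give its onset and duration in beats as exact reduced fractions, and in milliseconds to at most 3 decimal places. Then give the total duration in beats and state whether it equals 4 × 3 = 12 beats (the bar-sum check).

1) 0.0ms=0b +517.241ms=1b
2) 517.241ms=1b +517.241ms=1b
3) 1034.483ms=2b +517.241ms=1b
4) 1551.724ms=3b +517.241ms=1b
5) 2068.966ms=4b +1034.483ms=2b
6) 3103.448ms=6b +775.862ms=3/2b
7) 3879.31ms=15/2b +387.931ms=3/4b
8) 4267.241ms=33/4b +387.931ms=3/4b
9) 4655.172ms=9b +221.675ms=3/7b
10) 4876.847ms=66/7b +221.675ms=3/7b
11) 5098.522ms=69/7b +221.675ms=3/7b
12) 5320.197ms=72/7b +443.35ms=6/7b
13) 5763.547ms=78/7b +221.675ms=3/7b
14) 5985.222ms=81/7b +221.675ms=3/7b
Σ=12b of 12 (116bpm 3/4) — PASS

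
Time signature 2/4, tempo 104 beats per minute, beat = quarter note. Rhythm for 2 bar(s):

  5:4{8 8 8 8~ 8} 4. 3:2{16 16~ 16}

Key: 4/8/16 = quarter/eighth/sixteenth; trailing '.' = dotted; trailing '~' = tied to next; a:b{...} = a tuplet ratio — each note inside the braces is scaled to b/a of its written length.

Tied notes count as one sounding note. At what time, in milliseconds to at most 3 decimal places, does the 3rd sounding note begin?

1. 0.0ms @ 0 + 230.769ms (2/5)
2. 230.769ms @ 2/5 + 230.769ms (2/5)
3. 461.538ms @ 4/5 + 230.769ms (2/5)
4. 692.308ms @ 6/5 + 461.538ms (4/5)
5. 1153.846ms @ 2 + 865.385ms (3/2)
6. 2019.231ms @ 7/2 + 96.154ms (1/6)
7. 2115.385ms @ 11/3 + 192.308ms (1/3)

note 3 onset = 4/5b = 461.538ms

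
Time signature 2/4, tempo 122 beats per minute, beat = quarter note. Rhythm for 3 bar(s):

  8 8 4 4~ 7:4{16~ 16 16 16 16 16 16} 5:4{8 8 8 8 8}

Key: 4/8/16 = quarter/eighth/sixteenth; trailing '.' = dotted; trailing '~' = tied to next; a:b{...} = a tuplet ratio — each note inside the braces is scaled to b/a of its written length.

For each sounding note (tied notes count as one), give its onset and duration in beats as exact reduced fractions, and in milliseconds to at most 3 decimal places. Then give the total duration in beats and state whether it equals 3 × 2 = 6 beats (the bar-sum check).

1) 0.0ms=0b +245.902ms=1/2b
2) 245.902ms=1/2b +245.902ms=1/2b
3) 491.803ms=1b +491.803ms=1b
4) 983.607ms=2b +632.319ms=9/7b
5) 1615.925ms=23/7b +70.258ms=1/7b
6) 1686.183ms=24/7b +70.258ms=1/7b
7) 1756.44ms=25/7b +70.258ms=1/7b
8) 1826.698ms=26/7b +70.258ms=1/7b
9) 1896.956ms=27/7b +70.258ms=1/7b
10) 1967.213ms=4b +196.721ms=2/5b
11) 2163.934ms=22/5b +196.721ms=2/5b
12) 2360.656ms=24/5b +196.721ms=2/5b
13) 2557.377ms=26/5b +196.721ms=2/5b
14) 2754.098ms=28/5b +196.721ms=2/5b
Σ=6b of 6 (122bpm 2/4) — PASS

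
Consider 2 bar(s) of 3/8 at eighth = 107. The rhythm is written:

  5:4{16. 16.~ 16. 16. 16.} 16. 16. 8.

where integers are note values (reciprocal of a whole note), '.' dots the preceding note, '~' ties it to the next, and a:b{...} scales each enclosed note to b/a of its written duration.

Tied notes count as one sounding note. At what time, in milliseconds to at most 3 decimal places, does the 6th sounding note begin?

1. 0.0ms @ 0 + 336.449ms (3/5)
2. 336.449ms @ 3/5 + 672.897ms (6/5)
3. 1009.346ms @ 9/5 + 336.449ms (3/5)
4. 1345.794ms @ 12/5 + 336.449ms (3/5)
5. 1682.243ms @ 3 + 420.561ms (3/4)
6. 2102.804ms @ 15/4 + 420.561ms (3/4)
7. 2523.364ms @ 9/2 + 841.121ms (3/2)

note 6 onset = 15/4b = 2102.804ms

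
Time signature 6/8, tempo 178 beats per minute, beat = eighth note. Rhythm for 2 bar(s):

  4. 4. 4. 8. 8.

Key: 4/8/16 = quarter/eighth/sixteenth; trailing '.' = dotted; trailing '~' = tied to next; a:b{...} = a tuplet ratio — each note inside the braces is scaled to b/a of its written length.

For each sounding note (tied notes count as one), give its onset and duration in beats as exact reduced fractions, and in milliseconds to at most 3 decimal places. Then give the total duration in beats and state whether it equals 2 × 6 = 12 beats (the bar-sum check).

1) 0.0ms=0b +1011.236ms=3b
2) 1011.236ms=3b +1011.236ms=3b
3) 2022.472ms=6b +1011.236ms=3b
4) 3033.708ms=9b +505.618ms=3/2b
5) 3539.326ms=21/2b +505.618ms=3/2b
Σ=12b of 12 (178bpm 6/8) — PASS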